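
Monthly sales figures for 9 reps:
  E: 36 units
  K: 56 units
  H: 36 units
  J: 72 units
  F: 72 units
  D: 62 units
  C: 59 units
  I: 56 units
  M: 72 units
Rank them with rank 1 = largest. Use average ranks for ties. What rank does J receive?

2

Sorted (descending): 72, 72, 72, 62, 59, 56, 56, 36, 36
The 3 values of 72 occupy positions 1–3 → average rank 2.
The 2 values of 56 occupy positions 6–7 → average rank (6+7)/2 = 6.5.
The 2 values of 36 occupy positions 8–9 → average rank (8+9)/2 = 8.5.
J has value 72 units → rank 2.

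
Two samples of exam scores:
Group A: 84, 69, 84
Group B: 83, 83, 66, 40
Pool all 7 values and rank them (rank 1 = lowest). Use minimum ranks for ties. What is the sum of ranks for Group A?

Sorted (ascending): 40, 66, 69, 83, 83, 84, 84
The 2 values of 83 occupy positions 4–5 → each gets rank 4.
The 2 values of 84 occupy positions 6–7 → each gets rank 6.
Group A values → pooled ranks: 84→6, 69→3, 84→6
Rank sum = 6 + 3 + 6 = 15

15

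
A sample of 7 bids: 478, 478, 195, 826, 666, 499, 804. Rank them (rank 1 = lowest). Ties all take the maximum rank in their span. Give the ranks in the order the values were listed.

3, 3, 1, 7, 5, 4, 6

Sorted (ascending): 195, 478, 478, 499, 666, 804, 826
The 2 values of 478 occupy positions 2–3 → each gets rank 3.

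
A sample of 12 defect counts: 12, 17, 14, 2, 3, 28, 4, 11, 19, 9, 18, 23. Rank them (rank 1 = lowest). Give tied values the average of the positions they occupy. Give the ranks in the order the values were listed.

Sorted (ascending): 2, 3, 4, 9, 11, 12, 14, 17, 18, 19, 23, 28
No ties — each value takes its position as its rank.

6, 8, 7, 1, 2, 12, 3, 5, 10, 4, 9, 11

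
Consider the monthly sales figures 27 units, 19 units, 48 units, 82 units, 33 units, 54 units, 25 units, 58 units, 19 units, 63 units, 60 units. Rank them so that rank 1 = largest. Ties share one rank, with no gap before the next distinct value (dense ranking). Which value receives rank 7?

33

Sorted (descending): 82, 63, 60, 58, 54, 48, 33, 27, 25, 19, 19
The 2 values of 19 share dense rank 10.
Remaining distinct values take the next consecutive integers.
Rank 7 → value 33.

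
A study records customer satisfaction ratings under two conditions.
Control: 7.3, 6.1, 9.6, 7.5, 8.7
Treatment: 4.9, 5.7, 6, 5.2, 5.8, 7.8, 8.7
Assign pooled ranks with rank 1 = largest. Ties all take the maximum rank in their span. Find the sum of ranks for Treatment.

Sorted (descending): 9.6, 8.7, 8.7, 7.8, 7.5, 7.3, 6.1, 6, 5.8, 5.7, 5.2, 4.9
The 2 values of 8.7 occupy positions 2–3 → each gets rank 3.
Treatment values → pooled ranks: 4.9→12, 5.7→10, 6→8, 5.2→11, 5.8→9, 7.8→4, 8.7→3
Rank sum = 12 + 10 + 8 + 11 + 9 + 4 + 3 = 57

57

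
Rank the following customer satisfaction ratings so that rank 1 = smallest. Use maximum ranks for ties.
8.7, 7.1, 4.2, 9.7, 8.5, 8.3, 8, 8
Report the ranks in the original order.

Sorted (ascending): 4.2, 7.1, 8, 8, 8.3, 8.5, 8.7, 9.7
The 2 values of 8 occupy positions 3–4 → each gets rank 4.

7, 2, 1, 8, 6, 5, 4, 4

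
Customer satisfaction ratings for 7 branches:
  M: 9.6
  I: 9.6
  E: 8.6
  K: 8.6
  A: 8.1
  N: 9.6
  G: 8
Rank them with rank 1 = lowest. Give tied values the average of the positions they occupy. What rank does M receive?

Sorted (ascending): 8, 8.1, 8.6, 8.6, 9.6, 9.6, 9.6
The 2 values of 8.6 occupy positions 3–4 → average rank (3+4)/2 = 3.5.
The 3 values of 9.6 occupy positions 5–7 → average rank 6.
M has value 9.6 → rank 6.

6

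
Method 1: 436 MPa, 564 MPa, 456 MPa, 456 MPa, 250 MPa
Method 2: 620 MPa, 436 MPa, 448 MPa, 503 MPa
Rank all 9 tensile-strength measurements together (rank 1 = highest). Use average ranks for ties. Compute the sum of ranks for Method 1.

Sorted (descending): 620, 564, 503, 456, 456, 448, 436, 436, 250
The 2 values of 456 occupy positions 4–5 → average rank (4+5)/2 = 4.5.
The 2 values of 436 occupy positions 7–8 → average rank (7+8)/2 = 7.5.
Method 1 values → pooled ranks: 436→7.5, 564→2, 456→4.5, 456→4.5, 250→9
Rank sum = 7.5 + 2 + 4.5 + 4.5 + 9 = 27.5

27.5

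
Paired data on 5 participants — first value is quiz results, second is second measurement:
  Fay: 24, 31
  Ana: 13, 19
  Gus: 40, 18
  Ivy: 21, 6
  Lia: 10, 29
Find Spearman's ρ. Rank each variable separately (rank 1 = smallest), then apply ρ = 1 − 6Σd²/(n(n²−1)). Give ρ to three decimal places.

Ranks of variable 1: 4, 2, 5, 3, 1
Ranks of variable 2: 5, 3, 2, 1, 4
d = r₁ − r₂: -1, -1, 3, 2, -3
d²: 1, 1, 9, 4, 9; Σd² = 24
ρ = 1 − 6·24/(5·24) = 1 − 144/120 = -0.200

-0.200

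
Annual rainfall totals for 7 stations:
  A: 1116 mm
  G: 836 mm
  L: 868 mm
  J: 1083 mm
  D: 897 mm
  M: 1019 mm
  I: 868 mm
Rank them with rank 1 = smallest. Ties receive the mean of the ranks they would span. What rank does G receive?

1

Sorted (ascending): 836, 868, 868, 897, 1019, 1083, 1116
The 2 values of 868 occupy positions 2–3 → average rank (2+3)/2 = 2.5.
G has value 836 mm → rank 1.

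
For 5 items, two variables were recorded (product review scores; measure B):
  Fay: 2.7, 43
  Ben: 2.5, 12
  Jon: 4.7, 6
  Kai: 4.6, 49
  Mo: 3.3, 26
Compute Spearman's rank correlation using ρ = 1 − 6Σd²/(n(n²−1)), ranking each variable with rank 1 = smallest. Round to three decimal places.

Ranks of variable 1: 2, 1, 5, 4, 3
Ranks of variable 2: 4, 2, 1, 5, 3
d = r₁ − r₂: -2, -1, 4, -1, 0
d²: 4, 1, 16, 1, 0; Σd² = 22
ρ = 1 − 6·22/(5·24) = 1 − 132/120 = -0.100

-0.100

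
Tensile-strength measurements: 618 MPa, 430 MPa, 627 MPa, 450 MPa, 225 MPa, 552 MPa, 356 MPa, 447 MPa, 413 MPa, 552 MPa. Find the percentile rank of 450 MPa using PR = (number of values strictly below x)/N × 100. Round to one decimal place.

N = 10.
Strictly below 450: 5. Equal to 450: 1.
PR = 5/10 × 100 = 50.0

50.0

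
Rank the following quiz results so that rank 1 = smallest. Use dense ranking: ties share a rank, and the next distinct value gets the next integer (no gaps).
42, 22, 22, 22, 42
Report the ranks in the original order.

Sorted (ascending): 22, 22, 22, 42, 42
The 3 values of 22 share dense rank 1.
The 2 values of 42 share dense rank 2.

2, 1, 1, 1, 2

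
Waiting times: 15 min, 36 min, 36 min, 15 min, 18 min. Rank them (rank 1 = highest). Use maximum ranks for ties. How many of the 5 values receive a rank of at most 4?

3

Sorted (descending): 36, 36, 18, 15, 15
The 2 values of 36 occupy positions 1–2 → each gets rank 2.
The 2 values of 15 occupy positions 4–5 → each gets rank 5.
Ranks ≤ 4: {2, 2, 3} → 3 values.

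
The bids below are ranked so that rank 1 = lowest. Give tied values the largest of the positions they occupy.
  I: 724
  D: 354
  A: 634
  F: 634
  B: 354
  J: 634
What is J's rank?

Sorted (ascending): 354, 354, 634, 634, 634, 724
The 2 values of 354 occupy positions 1–2 → each gets rank 2.
The 3 values of 634 occupy positions 3–5 → each gets rank 5.
J has value 634 → rank 5.

5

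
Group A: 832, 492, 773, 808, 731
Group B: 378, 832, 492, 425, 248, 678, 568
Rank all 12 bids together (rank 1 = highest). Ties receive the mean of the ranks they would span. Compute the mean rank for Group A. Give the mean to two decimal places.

4.40

Sorted (descending): 832, 832, 808, 773, 731, 678, 568, 492, 492, 425, 378, 248
The 2 values of 832 occupy positions 1–2 → average rank (1+2)/2 = 1.5.
The 2 values of 492 occupy positions 8–9 → average rank (8+9)/2 = 8.5.
Group A values → pooled ranks: 832→1.5, 492→8.5, 773→4, 808→3, 731→5
Mean rank = (1.5 + 8.5 + 4 + 3 + 5) / 5 = 4.40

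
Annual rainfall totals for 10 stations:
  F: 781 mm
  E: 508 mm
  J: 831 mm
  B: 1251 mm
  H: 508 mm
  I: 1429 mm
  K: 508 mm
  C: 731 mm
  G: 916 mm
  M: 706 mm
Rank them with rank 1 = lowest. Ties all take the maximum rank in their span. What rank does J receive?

7

Sorted (ascending): 508, 508, 508, 706, 731, 781, 831, 916, 1251, 1429
The 3 values of 508 occupy positions 1–3 → each gets rank 3.
J has value 831 mm → rank 7.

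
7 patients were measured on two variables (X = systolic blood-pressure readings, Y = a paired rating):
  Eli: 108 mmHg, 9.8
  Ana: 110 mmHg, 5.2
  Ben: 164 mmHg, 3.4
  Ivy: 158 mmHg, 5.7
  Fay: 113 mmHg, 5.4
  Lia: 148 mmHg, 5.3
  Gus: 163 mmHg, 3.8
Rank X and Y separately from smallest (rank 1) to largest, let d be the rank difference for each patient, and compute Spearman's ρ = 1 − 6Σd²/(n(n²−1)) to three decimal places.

-0.679

Ranks of variable 1: 1, 2, 7, 5, 3, 4, 6
Ranks of variable 2: 7, 3, 1, 6, 5, 4, 2
d = r₁ − r₂: -6, -1, 6, -1, -2, 0, 4
d²: 36, 1, 36, 1, 4, 0, 16; Σd² = 94
ρ = 1 − 6·94/(7·48) = 1 − 564/336 = -0.679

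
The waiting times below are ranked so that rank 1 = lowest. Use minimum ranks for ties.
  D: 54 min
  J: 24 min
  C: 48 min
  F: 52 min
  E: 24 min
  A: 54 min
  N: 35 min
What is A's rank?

6

Sorted (ascending): 24, 24, 35, 48, 52, 54, 54
The 2 values of 24 occupy positions 1–2 → each gets rank 1.
The 2 values of 54 occupy positions 6–7 → each gets rank 6.
A has value 54 min → rank 6.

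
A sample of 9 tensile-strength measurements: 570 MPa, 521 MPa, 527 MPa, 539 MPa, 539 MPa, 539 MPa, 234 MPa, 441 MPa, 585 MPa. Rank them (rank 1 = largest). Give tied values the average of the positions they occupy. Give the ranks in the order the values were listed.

2, 7, 6, 4, 4, 4, 9, 8, 1

Sorted (descending): 585, 570, 539, 539, 539, 527, 521, 441, 234
The 3 values of 539 occupy positions 3–5 → average rank 4.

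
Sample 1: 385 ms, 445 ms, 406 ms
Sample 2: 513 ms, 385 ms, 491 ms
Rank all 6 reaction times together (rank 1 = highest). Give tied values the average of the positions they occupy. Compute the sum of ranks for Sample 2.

Sorted (descending): 513, 491, 445, 406, 385, 385
The 2 values of 385 occupy positions 5–6 → average rank (5+6)/2 = 5.5.
Sample 2 values → pooled ranks: 513→1, 385→5.5, 491→2
Rank sum = 1 + 5.5 + 2 = 8.5

8.5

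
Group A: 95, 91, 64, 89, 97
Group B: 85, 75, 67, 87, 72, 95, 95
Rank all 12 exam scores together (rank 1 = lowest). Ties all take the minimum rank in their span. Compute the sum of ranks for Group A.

Sorted (ascending): 64, 67, 72, 75, 85, 87, 89, 91, 95, 95, 95, 97
The 3 values of 95 occupy positions 9–11 → each gets rank 9.
Group A values → pooled ranks: 95→9, 91→8, 64→1, 89→7, 97→12
Rank sum = 9 + 8 + 1 + 7 + 12 = 37

37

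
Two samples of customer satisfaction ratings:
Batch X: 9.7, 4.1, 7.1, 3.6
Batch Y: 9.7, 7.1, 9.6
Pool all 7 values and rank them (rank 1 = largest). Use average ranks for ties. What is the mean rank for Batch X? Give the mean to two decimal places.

Sorted (descending): 9.7, 9.7, 9.6, 7.1, 7.1, 4.1, 3.6
The 2 values of 9.7 occupy positions 1–2 → average rank (1+2)/2 = 1.5.
The 2 values of 7.1 occupy positions 4–5 → average rank (4+5)/2 = 4.5.
Batch X values → pooled ranks: 9.7→1.5, 4.1→6, 7.1→4.5, 3.6→7
Mean rank = (1.5 + 6 + 4.5 + 7) / 4 = 4.75

4.75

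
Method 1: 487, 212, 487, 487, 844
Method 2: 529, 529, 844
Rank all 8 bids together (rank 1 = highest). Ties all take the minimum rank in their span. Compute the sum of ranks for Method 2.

7

Sorted (descending): 844, 844, 529, 529, 487, 487, 487, 212
The 2 values of 844 occupy positions 1–2 → each gets rank 1.
The 2 values of 529 occupy positions 3–4 → each gets rank 3.
The 3 values of 487 occupy positions 5–7 → each gets rank 5.
Method 2 values → pooled ranks: 529→3, 529→3, 844→1
Rank sum = 3 + 3 + 1 = 7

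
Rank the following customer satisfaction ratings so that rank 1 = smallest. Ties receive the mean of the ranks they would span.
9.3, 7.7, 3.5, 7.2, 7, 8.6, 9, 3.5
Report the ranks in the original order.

8, 5, 1.5, 4, 3, 6, 7, 1.5

Sorted (ascending): 3.5, 3.5, 7, 7.2, 7.7, 8.6, 9, 9.3
The 2 values of 3.5 occupy positions 1–2 → average rank (1+2)/2 = 1.5.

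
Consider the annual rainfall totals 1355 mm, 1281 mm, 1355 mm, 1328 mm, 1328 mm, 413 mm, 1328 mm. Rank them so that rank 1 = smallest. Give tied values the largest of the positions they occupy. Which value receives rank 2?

Sorted (ascending): 413, 1281, 1328, 1328, 1328, 1355, 1355
The 3 values of 1328 occupy positions 3–5 → each gets rank 5.
The 2 values of 1355 occupy positions 6–7 → each gets rank 7.
Rank 2 → value 1281.

1281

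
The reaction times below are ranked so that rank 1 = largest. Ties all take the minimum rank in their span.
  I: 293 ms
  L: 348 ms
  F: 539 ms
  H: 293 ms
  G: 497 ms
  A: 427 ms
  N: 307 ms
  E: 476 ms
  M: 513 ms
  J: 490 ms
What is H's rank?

Sorted (descending): 539, 513, 497, 490, 476, 427, 348, 307, 293, 293
The 2 values of 293 occupy positions 9–10 → each gets rank 9.
H has value 293 ms → rank 9.

9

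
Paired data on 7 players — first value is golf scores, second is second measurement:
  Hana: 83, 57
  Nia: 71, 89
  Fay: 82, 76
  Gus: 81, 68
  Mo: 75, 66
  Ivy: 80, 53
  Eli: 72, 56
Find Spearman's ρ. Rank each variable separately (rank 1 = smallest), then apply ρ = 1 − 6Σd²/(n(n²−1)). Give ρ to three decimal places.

-0.107

Ranks of variable 1: 7, 1, 6, 5, 3, 4, 2
Ranks of variable 2: 3, 7, 6, 5, 4, 1, 2
d = r₁ − r₂: 4, -6, 0, 0, -1, 3, 0
d²: 16, 36, 0, 0, 1, 9, 0; Σd² = 62
ρ = 1 − 6·62/(7·48) = 1 − 372/336 = -0.107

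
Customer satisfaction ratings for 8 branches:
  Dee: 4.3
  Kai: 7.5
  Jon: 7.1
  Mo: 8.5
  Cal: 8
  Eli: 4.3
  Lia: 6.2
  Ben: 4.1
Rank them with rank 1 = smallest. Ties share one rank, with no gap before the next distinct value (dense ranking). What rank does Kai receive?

Sorted (ascending): 4.1, 4.3, 4.3, 6.2, 7.1, 7.5, 8, 8.5
The 2 values of 4.3 share dense rank 2.
Remaining distinct values take the next consecutive integers.
Kai has value 7.5 → rank 5.

5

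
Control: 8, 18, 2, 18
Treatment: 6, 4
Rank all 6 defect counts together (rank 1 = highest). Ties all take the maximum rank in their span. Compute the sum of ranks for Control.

13

Sorted (descending): 18, 18, 8, 6, 4, 2
The 2 values of 18 occupy positions 1–2 → each gets rank 2.
Control values → pooled ranks: 8→3, 18→2, 2→6, 18→2
Rank sum = 3 + 2 + 6 + 2 = 13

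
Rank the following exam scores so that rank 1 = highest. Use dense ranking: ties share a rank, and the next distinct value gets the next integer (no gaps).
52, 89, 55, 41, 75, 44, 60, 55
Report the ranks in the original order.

5, 1, 4, 7, 2, 6, 3, 4

Sorted (descending): 89, 75, 60, 55, 55, 52, 44, 41
The 2 values of 55 share dense rank 4.
Remaining distinct values take the next consecutive integers.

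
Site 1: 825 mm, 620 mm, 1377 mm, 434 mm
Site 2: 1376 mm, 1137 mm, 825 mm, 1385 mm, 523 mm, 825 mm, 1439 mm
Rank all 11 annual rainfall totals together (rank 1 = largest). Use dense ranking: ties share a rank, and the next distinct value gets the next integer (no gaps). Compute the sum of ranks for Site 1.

25

Sorted (descending): 1439, 1385, 1377, 1376, 1137, 825, 825, 825, 620, 523, 434
The 3 values of 825 share dense rank 6.
Remaining distinct values take the next consecutive integers.
Site 1 values → pooled ranks: 825→6, 620→7, 1377→3, 434→9
Rank sum = 6 + 7 + 3 + 9 = 25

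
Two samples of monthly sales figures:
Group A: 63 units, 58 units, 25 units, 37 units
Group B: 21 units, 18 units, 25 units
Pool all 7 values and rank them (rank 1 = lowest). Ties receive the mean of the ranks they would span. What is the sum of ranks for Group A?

Sorted (ascending): 18, 21, 25, 25, 37, 58, 63
The 2 values of 25 occupy positions 3–4 → average rank (3+4)/2 = 3.5.
Group A values → pooled ranks: 63→7, 58→6, 25→3.5, 37→5
Rank sum = 7 + 6 + 3.5 + 5 = 21.5

21.5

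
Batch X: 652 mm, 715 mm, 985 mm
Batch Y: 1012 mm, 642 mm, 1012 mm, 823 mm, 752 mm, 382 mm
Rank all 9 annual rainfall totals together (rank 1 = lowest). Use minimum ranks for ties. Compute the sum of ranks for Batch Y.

Sorted (ascending): 382, 642, 652, 715, 752, 823, 985, 1012, 1012
The 2 values of 1012 occupy positions 8–9 → each gets rank 8.
Batch Y values → pooled ranks: 1012→8, 642→2, 1012→8, 823→6, 752→5, 382→1
Rank sum = 8 + 2 + 8 + 6 + 5 + 1 = 30

30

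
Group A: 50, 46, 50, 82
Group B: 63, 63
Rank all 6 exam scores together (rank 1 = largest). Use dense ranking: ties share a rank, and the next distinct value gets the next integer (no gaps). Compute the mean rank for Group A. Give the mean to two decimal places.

2.75

Sorted (descending): 82, 63, 63, 50, 50, 46
The 2 values of 63 share dense rank 2.
The 2 values of 50 share dense rank 3.
Remaining distinct values take the next consecutive integers.
Group A values → pooled ranks: 50→3, 46→4, 50→3, 82→1
Mean rank = (3 + 4 + 3 + 1) / 4 = 2.75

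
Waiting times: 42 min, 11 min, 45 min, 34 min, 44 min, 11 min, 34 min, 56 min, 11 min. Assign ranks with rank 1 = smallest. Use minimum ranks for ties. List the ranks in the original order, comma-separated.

Sorted (ascending): 11, 11, 11, 34, 34, 42, 44, 45, 56
The 3 values of 11 occupy positions 1–3 → each gets rank 1.
The 2 values of 34 occupy positions 4–5 → each gets rank 4.

6, 1, 8, 4, 7, 1, 4, 9, 1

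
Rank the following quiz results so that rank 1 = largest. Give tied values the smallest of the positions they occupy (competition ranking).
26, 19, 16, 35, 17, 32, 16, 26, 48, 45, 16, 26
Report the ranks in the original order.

5, 8, 10, 3, 9, 4, 10, 5, 1, 2, 10, 5

Sorted (descending): 48, 45, 35, 32, 26, 26, 26, 19, 17, 16, 16, 16
The 3 values of 26 occupy positions 5–7 → each gets rank 5.
The 3 values of 16 occupy positions 10–12 → each gets rank 10.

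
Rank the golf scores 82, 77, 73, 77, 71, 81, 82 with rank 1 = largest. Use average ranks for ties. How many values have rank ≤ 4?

Sorted (descending): 82, 82, 81, 77, 77, 73, 71
The 2 values of 82 occupy positions 1–2 → average rank (1+2)/2 = 1.5.
The 2 values of 77 occupy positions 4–5 → average rank (4+5)/2 = 4.5.
Ranks ≤ 4: {1.5, 1.5, 3} → 3 values.

3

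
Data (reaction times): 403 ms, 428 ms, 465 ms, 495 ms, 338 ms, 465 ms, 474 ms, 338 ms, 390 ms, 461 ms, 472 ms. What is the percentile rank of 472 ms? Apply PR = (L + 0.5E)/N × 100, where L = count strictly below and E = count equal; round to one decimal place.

77.3

N = 11.
Strictly below 472: 8. Equal to 472: 1.
PR = (8 + 0.5·1)/11 × 100 = 77.3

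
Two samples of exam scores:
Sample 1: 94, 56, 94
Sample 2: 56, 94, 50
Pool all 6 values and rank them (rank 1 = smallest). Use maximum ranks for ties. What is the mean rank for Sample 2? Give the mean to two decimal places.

3.33

Sorted (ascending): 50, 56, 56, 94, 94, 94
The 2 values of 56 occupy positions 2–3 → each gets rank 3.
The 3 values of 94 occupy positions 4–6 → each gets rank 6.
Sample 2 values → pooled ranks: 56→3, 94→6, 50→1
Mean rank = (3 + 6 + 1) / 3 = 3.33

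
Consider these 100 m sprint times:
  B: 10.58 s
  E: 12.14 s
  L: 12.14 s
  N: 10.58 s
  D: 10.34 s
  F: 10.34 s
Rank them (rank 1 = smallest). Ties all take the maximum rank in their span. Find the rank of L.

6

Sorted (ascending): 10.34, 10.34, 10.58, 10.58, 12.14, 12.14
The 2 values of 10.34 occupy positions 1–2 → each gets rank 2.
The 2 values of 10.58 occupy positions 3–4 → each gets rank 4.
The 2 values of 12.14 occupy positions 5–6 → each gets rank 6.
L has value 12.14 s → rank 6.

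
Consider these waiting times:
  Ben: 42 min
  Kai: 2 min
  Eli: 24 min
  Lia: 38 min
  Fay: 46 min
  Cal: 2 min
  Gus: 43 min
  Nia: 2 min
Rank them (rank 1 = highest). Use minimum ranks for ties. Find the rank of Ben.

3

Sorted (descending): 46, 43, 42, 38, 24, 2, 2, 2
The 3 values of 2 occupy positions 6–8 → each gets rank 6.
Ben has value 42 min → rank 3.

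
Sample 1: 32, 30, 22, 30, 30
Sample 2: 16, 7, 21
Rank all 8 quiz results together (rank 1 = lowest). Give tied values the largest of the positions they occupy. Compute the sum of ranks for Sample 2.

Sorted (ascending): 7, 16, 21, 22, 30, 30, 30, 32
The 3 values of 30 occupy positions 5–7 → each gets rank 7.
Sample 2 values → pooled ranks: 16→2, 7→1, 21→3
Rank sum = 2 + 1 + 3 = 6

6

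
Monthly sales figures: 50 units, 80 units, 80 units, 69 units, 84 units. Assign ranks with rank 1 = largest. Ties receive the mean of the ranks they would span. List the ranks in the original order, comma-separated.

Sorted (descending): 84, 80, 80, 69, 50
The 2 values of 80 occupy positions 2–3 → average rank (2+3)/2 = 2.5.

5, 2.5, 2.5, 4, 1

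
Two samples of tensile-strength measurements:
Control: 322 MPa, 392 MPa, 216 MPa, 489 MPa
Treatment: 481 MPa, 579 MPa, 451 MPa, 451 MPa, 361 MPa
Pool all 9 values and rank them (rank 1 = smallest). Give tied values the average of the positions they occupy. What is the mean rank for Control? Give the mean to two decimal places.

Sorted (ascending): 216, 322, 361, 392, 451, 451, 481, 489, 579
The 2 values of 451 occupy positions 5–6 → average rank (5+6)/2 = 5.5.
Control values → pooled ranks: 322→2, 392→4, 216→1, 489→8
Mean rank = (2 + 4 + 1 + 8) / 4 = 3.75

3.75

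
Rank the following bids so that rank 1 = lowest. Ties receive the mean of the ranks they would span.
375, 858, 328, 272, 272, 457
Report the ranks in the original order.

4, 6, 3, 1.5, 1.5, 5

Sorted (ascending): 272, 272, 328, 375, 457, 858
The 2 values of 272 occupy positions 1–2 → average rank (1+2)/2 = 1.5.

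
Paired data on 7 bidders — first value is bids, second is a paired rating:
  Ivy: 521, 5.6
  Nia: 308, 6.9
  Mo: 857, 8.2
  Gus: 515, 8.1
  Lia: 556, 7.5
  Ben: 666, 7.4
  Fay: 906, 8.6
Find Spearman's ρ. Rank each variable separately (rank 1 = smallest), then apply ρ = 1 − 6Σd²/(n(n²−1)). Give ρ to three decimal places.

0.679

Ranks of variable 1: 3, 1, 6, 2, 4, 5, 7
Ranks of variable 2: 1, 2, 6, 5, 4, 3, 7
d = r₁ − r₂: 2, -1, 0, -3, 0, 2, 0
d²: 4, 1, 0, 9, 0, 4, 0; Σd² = 18
ρ = 1 − 6·18/(7·48) = 1 − 108/336 = 0.679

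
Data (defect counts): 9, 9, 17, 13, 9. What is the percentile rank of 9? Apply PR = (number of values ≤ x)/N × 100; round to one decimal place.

N = 5.
Strictly below 9: 0. Equal to 9: 3.
PR = 3/5 × 100 = 60.0

60.0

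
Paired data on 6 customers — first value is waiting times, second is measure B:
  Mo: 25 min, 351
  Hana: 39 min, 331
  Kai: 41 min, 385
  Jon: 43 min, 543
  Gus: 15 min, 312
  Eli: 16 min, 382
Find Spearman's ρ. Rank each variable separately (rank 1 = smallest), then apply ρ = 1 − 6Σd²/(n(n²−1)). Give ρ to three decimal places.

0.771

Ranks of variable 1: 3, 4, 5, 6, 1, 2
Ranks of variable 2: 3, 2, 5, 6, 1, 4
d = r₁ − r₂: 0, 2, 0, 0, 0, -2
d²: 0, 4, 0, 0, 0, 4; Σd² = 8
ρ = 1 − 6·8/(6·35) = 1 − 48/210 = 0.771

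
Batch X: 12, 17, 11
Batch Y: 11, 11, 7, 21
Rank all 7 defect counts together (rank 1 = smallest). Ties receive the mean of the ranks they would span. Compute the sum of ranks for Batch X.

Sorted (ascending): 7, 11, 11, 11, 12, 17, 21
The 3 values of 11 occupy positions 2–4 → average rank 3.
Batch X values → pooled ranks: 12→5, 17→6, 11→3
Rank sum = 5 + 6 + 3 = 14

14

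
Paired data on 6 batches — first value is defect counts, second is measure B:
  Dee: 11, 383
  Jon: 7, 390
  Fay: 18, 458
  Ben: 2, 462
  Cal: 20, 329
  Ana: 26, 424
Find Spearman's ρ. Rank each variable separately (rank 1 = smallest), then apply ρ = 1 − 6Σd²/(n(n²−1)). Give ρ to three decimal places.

Ranks of variable 1: 3, 2, 4, 1, 5, 6
Ranks of variable 2: 2, 3, 5, 6, 1, 4
d = r₁ − r₂: 1, -1, -1, -5, 4, 2
d²: 1, 1, 1, 25, 16, 4; Σd² = 48
ρ = 1 − 6·48/(6·35) = 1 − 288/210 = -0.371

-0.371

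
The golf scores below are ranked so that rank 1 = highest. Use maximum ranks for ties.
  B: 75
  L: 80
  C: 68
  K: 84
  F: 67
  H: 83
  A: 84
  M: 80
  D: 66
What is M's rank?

Sorted (descending): 84, 84, 83, 80, 80, 75, 68, 67, 66
The 2 values of 84 occupy positions 1–2 → each gets rank 2.
The 2 values of 80 occupy positions 4–5 → each gets rank 5.
M has value 80 → rank 5.

5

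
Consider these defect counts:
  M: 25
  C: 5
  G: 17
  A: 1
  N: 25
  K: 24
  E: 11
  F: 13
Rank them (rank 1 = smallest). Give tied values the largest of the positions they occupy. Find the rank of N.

Sorted (ascending): 1, 5, 11, 13, 17, 24, 25, 25
The 2 values of 25 occupy positions 7–8 → each gets rank 8.
N has value 25 → rank 8.

8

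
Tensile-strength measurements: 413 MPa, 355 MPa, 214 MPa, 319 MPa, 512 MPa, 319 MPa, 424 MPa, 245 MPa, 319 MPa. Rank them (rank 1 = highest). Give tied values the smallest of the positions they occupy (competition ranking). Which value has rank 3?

413

Sorted (descending): 512, 424, 413, 355, 319, 319, 319, 245, 214
The 3 values of 319 occupy positions 5–7 → each gets rank 5.
Rank 3 → value 413.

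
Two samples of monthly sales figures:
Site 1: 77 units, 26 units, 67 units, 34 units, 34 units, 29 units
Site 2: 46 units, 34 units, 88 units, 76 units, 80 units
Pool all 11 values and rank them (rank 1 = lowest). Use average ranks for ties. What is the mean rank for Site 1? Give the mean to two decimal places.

4.50

Sorted (ascending): 26, 29, 34, 34, 34, 46, 67, 76, 77, 80, 88
The 3 values of 34 occupy positions 3–5 → average rank 4.
Site 1 values → pooled ranks: 77→9, 26→1, 67→7, 34→4, 34→4, 29→2
Mean rank = (9 + 1 + 7 + 4 + 4 + 2) / 6 = 4.50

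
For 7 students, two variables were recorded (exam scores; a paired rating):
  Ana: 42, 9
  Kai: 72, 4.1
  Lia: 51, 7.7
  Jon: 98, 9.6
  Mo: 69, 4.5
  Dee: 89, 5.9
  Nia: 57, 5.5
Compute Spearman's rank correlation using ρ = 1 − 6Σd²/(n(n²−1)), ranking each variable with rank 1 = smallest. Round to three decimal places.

Ranks of variable 1: 1, 5, 2, 7, 4, 6, 3
Ranks of variable 2: 6, 1, 5, 7, 2, 4, 3
d = r₁ − r₂: -5, 4, -3, 0, 2, 2, 0
d²: 25, 16, 9, 0, 4, 4, 0; Σd² = 58
ρ = 1 − 6·58/(7·48) = 1 − 348/336 = -0.036

-0.036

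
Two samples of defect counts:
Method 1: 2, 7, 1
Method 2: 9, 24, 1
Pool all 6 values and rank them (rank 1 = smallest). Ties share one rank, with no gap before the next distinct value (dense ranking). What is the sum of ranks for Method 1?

Sorted (ascending): 1, 1, 2, 7, 9, 24
The 2 values of 1 share dense rank 1.
Remaining distinct values take the next consecutive integers.
Method 1 values → pooled ranks: 2→2, 7→3, 1→1
Rank sum = 2 + 3 + 1 = 6

6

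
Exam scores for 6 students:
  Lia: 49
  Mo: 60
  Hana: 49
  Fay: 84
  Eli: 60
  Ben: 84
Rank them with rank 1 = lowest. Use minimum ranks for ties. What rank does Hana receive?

1

Sorted (ascending): 49, 49, 60, 60, 84, 84
The 2 values of 49 occupy positions 1–2 → each gets rank 1.
The 2 values of 60 occupy positions 3–4 → each gets rank 3.
The 2 values of 84 occupy positions 5–6 → each gets rank 5.
Hana has value 49 → rank 1.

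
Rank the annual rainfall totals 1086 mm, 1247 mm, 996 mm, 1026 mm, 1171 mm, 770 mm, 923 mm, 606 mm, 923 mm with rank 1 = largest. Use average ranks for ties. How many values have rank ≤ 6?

5

Sorted (descending): 1247, 1171, 1086, 1026, 996, 923, 923, 770, 606
The 2 values of 923 occupy positions 6–7 → average rank (6+7)/2 = 6.5.
Ranks ≤ 6: {1, 2, 3, 4, 5} → 5 values.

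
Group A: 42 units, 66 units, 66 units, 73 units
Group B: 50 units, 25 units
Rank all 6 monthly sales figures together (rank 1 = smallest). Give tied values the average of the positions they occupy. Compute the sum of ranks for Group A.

17

Sorted (ascending): 25, 42, 50, 66, 66, 73
The 2 values of 66 occupy positions 4–5 → average rank (4+5)/2 = 4.5.
Group A values → pooled ranks: 42→2, 66→4.5, 66→4.5, 73→6
Rank sum = 2 + 4.5 + 4.5 + 6 = 17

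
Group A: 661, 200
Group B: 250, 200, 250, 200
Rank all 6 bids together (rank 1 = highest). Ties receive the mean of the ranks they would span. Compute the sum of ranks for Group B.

15

Sorted (descending): 661, 250, 250, 200, 200, 200
The 2 values of 250 occupy positions 2–3 → average rank (2+3)/2 = 2.5.
The 3 values of 200 occupy positions 4–6 → average rank 5.
Group B values → pooled ranks: 250→2.5, 200→5, 250→2.5, 200→5
Rank sum = 2.5 + 5 + 2.5 + 5 = 15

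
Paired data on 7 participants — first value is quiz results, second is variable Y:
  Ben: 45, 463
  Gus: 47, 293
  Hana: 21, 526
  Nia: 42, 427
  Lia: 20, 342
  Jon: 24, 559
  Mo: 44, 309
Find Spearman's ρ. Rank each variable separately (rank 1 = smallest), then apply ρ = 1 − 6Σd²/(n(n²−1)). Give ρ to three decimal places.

Ranks of variable 1: 6, 7, 2, 4, 1, 3, 5
Ranks of variable 2: 5, 1, 6, 4, 3, 7, 2
d = r₁ − r₂: 1, 6, -4, 0, -2, -4, 3
d²: 1, 36, 16, 0, 4, 16, 9; Σd² = 82
ρ = 1 − 6·82/(7·48) = 1 − 492/336 = -0.464

-0.464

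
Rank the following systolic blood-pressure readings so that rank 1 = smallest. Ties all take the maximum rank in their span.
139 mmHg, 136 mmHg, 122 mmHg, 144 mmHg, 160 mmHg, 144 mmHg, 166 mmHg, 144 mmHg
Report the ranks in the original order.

Sorted (ascending): 122, 136, 139, 144, 144, 144, 160, 166
The 3 values of 144 occupy positions 4–6 → each gets rank 6.

3, 2, 1, 6, 7, 6, 8, 6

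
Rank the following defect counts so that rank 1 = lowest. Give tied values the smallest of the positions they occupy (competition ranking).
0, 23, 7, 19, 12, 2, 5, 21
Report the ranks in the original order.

1, 8, 4, 6, 5, 2, 3, 7

Sorted (ascending): 0, 2, 5, 7, 12, 19, 21, 23
No ties — each value takes its position as its rank.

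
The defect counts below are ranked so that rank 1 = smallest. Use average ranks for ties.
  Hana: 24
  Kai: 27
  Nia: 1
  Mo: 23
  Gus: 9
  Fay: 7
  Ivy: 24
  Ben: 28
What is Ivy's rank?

5.5

Sorted (ascending): 1, 7, 9, 23, 24, 24, 27, 28
The 2 values of 24 occupy positions 5–6 → average rank (5+6)/2 = 5.5.
Ivy has value 24 → rank 5.5.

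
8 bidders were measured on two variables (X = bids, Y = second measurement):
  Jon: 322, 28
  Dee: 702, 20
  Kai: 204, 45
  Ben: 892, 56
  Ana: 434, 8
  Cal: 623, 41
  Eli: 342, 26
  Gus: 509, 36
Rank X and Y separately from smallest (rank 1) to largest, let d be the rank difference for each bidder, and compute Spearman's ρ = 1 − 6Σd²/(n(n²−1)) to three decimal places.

Ranks of variable 1: 2, 7, 1, 8, 4, 6, 3, 5
Ranks of variable 2: 4, 2, 7, 8, 1, 6, 3, 5
d = r₁ − r₂: -2, 5, -6, 0, 3, 0, 0, 0
d²: 4, 25, 36, 0, 9, 0, 0, 0; Σd² = 74
ρ = 1 − 6·74/(8·63) = 1 − 444/504 = 0.119

0.119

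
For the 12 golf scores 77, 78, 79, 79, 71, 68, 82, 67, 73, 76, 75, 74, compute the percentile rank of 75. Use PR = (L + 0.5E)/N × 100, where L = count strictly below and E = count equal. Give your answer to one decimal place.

N = 12.
Strictly below 75: 5. Equal to 75: 1.
PR = (5 + 0.5·1)/12 × 100 = 45.8

45.8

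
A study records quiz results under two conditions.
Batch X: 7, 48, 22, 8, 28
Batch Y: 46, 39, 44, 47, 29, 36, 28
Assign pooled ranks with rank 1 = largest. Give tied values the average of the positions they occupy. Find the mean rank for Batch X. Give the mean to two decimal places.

Sorted (descending): 48, 47, 46, 44, 39, 36, 29, 28, 28, 22, 8, 7
The 2 values of 28 occupy positions 8–9 → average rank (8+9)/2 = 8.5.
Batch X values → pooled ranks: 7→12, 48→1, 22→10, 8→11, 28→8.5
Mean rank = (12 + 1 + 10 + 11 + 8.5) / 5 = 8.50

8.50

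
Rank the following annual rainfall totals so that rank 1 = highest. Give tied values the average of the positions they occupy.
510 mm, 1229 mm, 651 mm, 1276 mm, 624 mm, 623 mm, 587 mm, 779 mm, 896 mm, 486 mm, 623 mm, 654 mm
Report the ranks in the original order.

Sorted (descending): 1276, 1229, 896, 779, 654, 651, 624, 623, 623, 587, 510, 486
The 2 values of 623 occupy positions 8–9 → average rank (8+9)/2 = 8.5.

11, 2, 6, 1, 7, 8.5, 10, 4, 3, 12, 8.5, 5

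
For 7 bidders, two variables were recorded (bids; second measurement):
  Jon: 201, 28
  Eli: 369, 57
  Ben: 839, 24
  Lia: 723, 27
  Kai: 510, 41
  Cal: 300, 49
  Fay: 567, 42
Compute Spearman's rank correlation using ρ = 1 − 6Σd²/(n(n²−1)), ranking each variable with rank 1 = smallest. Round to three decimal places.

-0.571

Ranks of variable 1: 1, 3, 7, 6, 4, 2, 5
Ranks of variable 2: 3, 7, 1, 2, 4, 6, 5
d = r₁ − r₂: -2, -4, 6, 4, 0, -4, 0
d²: 4, 16, 36, 16, 0, 16, 0; Σd² = 88
ρ = 1 − 6·88/(7·48) = 1 − 528/336 = -0.571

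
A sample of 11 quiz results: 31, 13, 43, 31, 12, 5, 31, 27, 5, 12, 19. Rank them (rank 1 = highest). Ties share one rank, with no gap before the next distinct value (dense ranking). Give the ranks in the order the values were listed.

2, 5, 1, 2, 6, 7, 2, 3, 7, 6, 4

Sorted (descending): 43, 31, 31, 31, 27, 19, 13, 12, 12, 5, 5
The 3 values of 31 share dense rank 2.
The 2 values of 12 share dense rank 6.
The 2 values of 5 share dense rank 7.
Remaining distinct values take the next consecutive integers.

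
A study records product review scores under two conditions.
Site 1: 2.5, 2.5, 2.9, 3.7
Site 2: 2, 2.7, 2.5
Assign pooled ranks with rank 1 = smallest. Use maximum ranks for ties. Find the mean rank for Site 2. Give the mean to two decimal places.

3.33

Sorted (ascending): 2, 2.5, 2.5, 2.5, 2.7, 2.9, 3.7
The 3 values of 2.5 occupy positions 2–4 → each gets rank 4.
Site 2 values → pooled ranks: 2→1, 2.7→5, 2.5→4
Mean rank = (1 + 5 + 4) / 3 = 3.33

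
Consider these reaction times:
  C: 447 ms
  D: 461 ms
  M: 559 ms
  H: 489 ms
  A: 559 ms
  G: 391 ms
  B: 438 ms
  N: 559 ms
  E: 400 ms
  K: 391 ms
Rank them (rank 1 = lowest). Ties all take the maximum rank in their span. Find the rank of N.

10

Sorted (ascending): 391, 391, 400, 438, 447, 461, 489, 559, 559, 559
The 2 values of 391 occupy positions 1–2 → each gets rank 2.
The 3 values of 559 occupy positions 8–10 → each gets rank 10.
N has value 559 ms → rank 10.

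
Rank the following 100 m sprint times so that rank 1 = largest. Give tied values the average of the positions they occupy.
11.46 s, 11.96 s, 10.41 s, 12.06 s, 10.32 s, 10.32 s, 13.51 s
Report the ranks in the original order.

4, 3, 5, 2, 6.5, 6.5, 1

Sorted (descending): 13.51, 12.06, 11.96, 11.46, 10.41, 10.32, 10.32
The 2 values of 10.32 occupy positions 6–7 → average rank (6+7)/2 = 6.5.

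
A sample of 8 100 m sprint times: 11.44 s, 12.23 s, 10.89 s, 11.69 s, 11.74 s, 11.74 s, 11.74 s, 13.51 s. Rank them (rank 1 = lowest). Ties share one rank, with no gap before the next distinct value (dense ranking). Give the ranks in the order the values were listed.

Sorted (ascending): 10.89, 11.44, 11.69, 11.74, 11.74, 11.74, 12.23, 13.51
The 3 values of 11.74 share dense rank 4.
Remaining distinct values take the next consecutive integers.

2, 5, 1, 3, 4, 4, 4, 6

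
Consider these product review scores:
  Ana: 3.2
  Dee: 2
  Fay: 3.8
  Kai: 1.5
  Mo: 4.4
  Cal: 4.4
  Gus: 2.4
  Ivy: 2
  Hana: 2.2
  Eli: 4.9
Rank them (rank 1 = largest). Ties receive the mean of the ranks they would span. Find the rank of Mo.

2.5

Sorted (descending): 4.9, 4.4, 4.4, 3.8, 3.2, 2.4, 2.2, 2, 2, 1.5
The 2 values of 4.4 occupy positions 2–3 → average rank (2+3)/2 = 2.5.
The 2 values of 2 occupy positions 8–9 → average rank (8+9)/2 = 8.5.
Mo has value 4.4 → rank 2.5.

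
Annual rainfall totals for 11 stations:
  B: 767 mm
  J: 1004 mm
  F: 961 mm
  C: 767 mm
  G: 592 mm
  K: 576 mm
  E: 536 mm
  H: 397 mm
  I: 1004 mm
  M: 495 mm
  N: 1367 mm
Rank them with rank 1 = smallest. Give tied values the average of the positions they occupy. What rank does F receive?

8

Sorted (ascending): 397, 495, 536, 576, 592, 767, 767, 961, 1004, 1004, 1367
The 2 values of 767 occupy positions 6–7 → average rank (6+7)/2 = 6.5.
The 2 values of 1004 occupy positions 9–10 → average rank (9+10)/2 = 9.5.
F has value 961 mm → rank 8.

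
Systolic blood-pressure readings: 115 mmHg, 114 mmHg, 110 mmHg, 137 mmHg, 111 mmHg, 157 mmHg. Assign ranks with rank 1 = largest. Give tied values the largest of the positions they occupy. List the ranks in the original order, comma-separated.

Sorted (descending): 157, 137, 115, 114, 111, 110
No ties — each value takes its position as its rank.

3, 4, 6, 2, 5, 1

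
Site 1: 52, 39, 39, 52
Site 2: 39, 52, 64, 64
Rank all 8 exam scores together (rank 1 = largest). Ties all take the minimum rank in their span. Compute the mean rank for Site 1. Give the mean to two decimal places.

4.50

Sorted (descending): 64, 64, 52, 52, 52, 39, 39, 39
The 2 values of 64 occupy positions 1–2 → each gets rank 1.
The 3 values of 52 occupy positions 3–5 → each gets rank 3.
The 3 values of 39 occupy positions 6–8 → each gets rank 6.
Site 1 values → pooled ranks: 52→3, 39→6, 39→6, 52→3
Mean rank = (3 + 6 + 6 + 3) / 4 = 4.50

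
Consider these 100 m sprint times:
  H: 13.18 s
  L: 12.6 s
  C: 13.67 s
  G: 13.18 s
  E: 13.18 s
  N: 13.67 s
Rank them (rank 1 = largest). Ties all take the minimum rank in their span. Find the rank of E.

Sorted (descending): 13.67, 13.67, 13.18, 13.18, 13.18, 12.6
The 2 values of 13.67 occupy positions 1–2 → each gets rank 1.
The 3 values of 13.18 occupy positions 3–5 → each gets rank 3.
E has value 13.18 s → rank 3.

3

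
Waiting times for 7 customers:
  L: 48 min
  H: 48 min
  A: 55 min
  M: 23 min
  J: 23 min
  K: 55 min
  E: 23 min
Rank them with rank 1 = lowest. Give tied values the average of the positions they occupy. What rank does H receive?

Sorted (ascending): 23, 23, 23, 48, 48, 55, 55
The 3 values of 23 occupy positions 1–3 → average rank 2.
The 2 values of 48 occupy positions 4–5 → average rank (4+5)/2 = 4.5.
The 2 values of 55 occupy positions 6–7 → average rank (6+7)/2 = 6.5.
H has value 48 min → rank 4.5.

4.5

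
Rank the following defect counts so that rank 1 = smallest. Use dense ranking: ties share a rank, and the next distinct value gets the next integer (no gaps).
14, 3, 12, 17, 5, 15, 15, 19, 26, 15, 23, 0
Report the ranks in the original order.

Sorted (ascending): 0, 3, 5, 12, 14, 15, 15, 15, 17, 19, 23, 26
The 3 values of 15 share dense rank 6.
Remaining distinct values take the next consecutive integers.

5, 2, 4, 7, 3, 6, 6, 8, 10, 6, 9, 1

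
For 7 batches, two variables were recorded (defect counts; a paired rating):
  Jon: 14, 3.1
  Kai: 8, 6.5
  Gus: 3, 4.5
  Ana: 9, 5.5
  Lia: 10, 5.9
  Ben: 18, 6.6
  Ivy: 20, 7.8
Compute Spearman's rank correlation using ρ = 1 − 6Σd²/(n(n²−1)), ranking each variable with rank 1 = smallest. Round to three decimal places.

0.536

Ranks of variable 1: 5, 2, 1, 3, 4, 6, 7
Ranks of variable 2: 1, 5, 2, 3, 4, 6, 7
d = r₁ − r₂: 4, -3, -1, 0, 0, 0, 0
d²: 16, 9, 1, 0, 0, 0, 0; Σd² = 26
ρ = 1 − 6·26/(7·48) = 1 − 156/336 = 0.536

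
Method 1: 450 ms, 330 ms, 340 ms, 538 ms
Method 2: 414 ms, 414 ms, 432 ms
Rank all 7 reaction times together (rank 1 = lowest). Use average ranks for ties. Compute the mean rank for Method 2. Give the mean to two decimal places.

Sorted (ascending): 330, 340, 414, 414, 432, 450, 538
The 2 values of 414 occupy positions 3–4 → average rank (3+4)/2 = 3.5.
Method 2 values → pooled ranks: 414→3.5, 414→3.5, 432→5
Mean rank = (3.5 + 3.5 + 5) / 3 = 4.00

4.00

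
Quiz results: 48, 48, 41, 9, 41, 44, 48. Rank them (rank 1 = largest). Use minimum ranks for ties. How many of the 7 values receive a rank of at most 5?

Sorted (descending): 48, 48, 48, 44, 41, 41, 9
The 3 values of 48 occupy positions 1–3 → each gets rank 1.
The 2 values of 41 occupy positions 5–6 → each gets rank 5.
Ranks ≤ 5: {1, 1, 1, 4, 5, 5} → 6 values.

6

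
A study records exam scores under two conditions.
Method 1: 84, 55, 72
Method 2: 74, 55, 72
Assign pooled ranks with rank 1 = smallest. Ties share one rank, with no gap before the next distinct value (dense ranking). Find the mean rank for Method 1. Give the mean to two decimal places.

Sorted (ascending): 55, 55, 72, 72, 74, 84
The 2 values of 55 share dense rank 1.
The 2 values of 72 share dense rank 2.
Remaining distinct values take the next consecutive integers.
Method 1 values → pooled ranks: 84→4, 55→1, 72→2
Mean rank = (4 + 1 + 2) / 3 = 2.33

2.33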